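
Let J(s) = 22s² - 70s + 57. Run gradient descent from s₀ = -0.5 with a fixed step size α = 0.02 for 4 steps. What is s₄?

1.59047552

J′(s) = 44s - 70
s₁ = -0.5 − 0.02·(-92) = 1.34
s₂ = 1.34 − 0.02·(-11.04) = 1.5608
s₃ = 1.5608 − 0.02·(-1.3248) = 1.587296
s₄ = 1.587296 − 0.02·(-0.158976) = 1.59047552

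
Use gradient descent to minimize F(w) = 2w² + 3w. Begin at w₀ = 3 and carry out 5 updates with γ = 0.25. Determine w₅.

F′(w) = 4w + 3
Step 1: F′(3) = 15; w₁ = 3 − 0.25·15 = -0.75
Step 2: F′(-0.75) = 0; w₂ = -0.75 − 0.25·0 = -0.75
Step 3: F′(-0.75) = 0; w₃ = -0.75 − 0.25·0 = -0.75
Step 4: F′(-0.75) = 0; w₄ = -0.75 − 0.25·0 = -0.75
Step 5: F′(-0.75) = 0; w₅ = -0.75 − 0.25·0 = -0.75

-0.75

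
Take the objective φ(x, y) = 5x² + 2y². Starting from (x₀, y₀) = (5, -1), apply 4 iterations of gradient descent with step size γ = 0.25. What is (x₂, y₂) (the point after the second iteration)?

(11.25, 0)

∇φ = (10x, 4y)
Step 1: at (5, -1), ∇φ = (50, -4) → (5, -1) − 0.25·(50, -4) = (-7.5, 0)
Step 2: at (-7.5, 0), ∇φ = (-75, 0) → (-7.5, 0) − 0.25·(-75, 0) = (11.25, 0)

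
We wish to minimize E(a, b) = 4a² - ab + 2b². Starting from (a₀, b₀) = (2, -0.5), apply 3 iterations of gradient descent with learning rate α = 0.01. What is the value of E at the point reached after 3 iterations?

∇E = (8a - b, -a + 4b)
Step 1: at (2, -0.5), ∇E = (16.5, -4) → (2, -0.5) − 0.01·(16.5, -4) = (1.835, -0.46)
Step 2: at (1.835, -0.46), ∇E = (15.14, -3.675) → (1.835, -0.46) − 0.01·(15.14, -3.675) = (1.6836, -0.42325)
Step 3: at (1.6836, -0.42325), ∇E = (13.89205, -3.3766) → (1.6836, -0.42325) − 0.01·(13.89205, -3.3766) = (1.5446795, -0.389484)
E(1.5446795, -0.389484) = 10.449162553771

10.449162553771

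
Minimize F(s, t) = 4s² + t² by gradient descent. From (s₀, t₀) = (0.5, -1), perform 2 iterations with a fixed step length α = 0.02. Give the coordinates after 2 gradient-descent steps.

(0.3528, -0.9216)

∇F = (8s, 2t)
(s₁, t₁) = (0.5, -1) − 0.02·(4, -2) = (0.42, -0.96)
(s₂, t₂) = (0.42, -0.96) − 0.02·(3.36, -1.92) = (0.3528, -0.9216)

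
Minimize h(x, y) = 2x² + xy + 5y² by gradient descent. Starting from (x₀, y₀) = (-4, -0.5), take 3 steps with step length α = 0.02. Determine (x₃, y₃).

∇h = (4x + y, x + 10y)
Step 1: at (-4, -0.5), ∇h = (-16.5, -9) → (-4, -0.5) − 0.02·(-16.5, -9) = (-3.67, -0.32)
Step 2: at (-3.67, -0.32), ∇h = (-15, -6.87) → (-3.67, -0.32) − 0.02·(-15, -6.87) = (-3.37, -0.1826)
Step 3: at (-3.37, -0.1826), ∇h = (-13.6626, -5.196) → (-3.37, -0.1826) − 0.02·(-13.6626, -5.196) = (-3.096748, -0.07868)

(-3.096748, -0.07868)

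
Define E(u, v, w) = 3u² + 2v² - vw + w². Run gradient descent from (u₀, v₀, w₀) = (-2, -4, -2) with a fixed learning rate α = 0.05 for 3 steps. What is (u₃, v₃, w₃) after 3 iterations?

(-0.686, -2.29025, -1.9055)

∇E = (6u, 4v - w, -v + 2w)
Step 1: at (-2, -4, -2), ∇E = (-12, -14, 0) → (-2, -4, -2) − 0.05·(-12, -14, 0) = (-1.4, -3.3, -2)
Step 2: at (-1.4, -3.3, -2), ∇E = (-8.4, -11.2, -0.7) → (-1.4, -3.3, -2) − 0.05·(-8.4, -11.2, -0.7) = (-0.98, -2.74, -1.965)
Step 3: at (-0.98, -2.74, -1.965), ∇E = (-5.88, -8.995, -1.19) → (-0.98, -2.74, -1.965) − 0.05·(-5.88, -8.995, -1.19) = (-0.686, -2.29025, -1.9055)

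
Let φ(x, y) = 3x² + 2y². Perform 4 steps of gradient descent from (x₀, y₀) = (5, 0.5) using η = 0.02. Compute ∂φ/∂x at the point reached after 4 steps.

17.9908608

∇φ = (6x, 4y)
Step 1: at (5, 0.5), ∇φ = (30, 2) → (5, 0.5) − 0.02·(30, 2) = (4.4, 0.46)
Step 2: at (4.4, 0.46), ∇φ = (26.4, 1.84) → (4.4, 0.46) − 0.02·(26.4, 1.84) = (3.872, 0.4232)
Step 3: at (3.872, 0.4232), ∇φ = (23.232, 1.6928) → (3.872, 0.4232) − 0.02·(23.232, 1.6928) = (3.40736, 0.389344)
Step 4: at (3.40736, 0.389344), ∇φ = (20.44416, 1.557376) → (3.40736, 0.389344) − 0.02·(20.44416, 1.557376) = (2.9984768, 0.35819648)
∂φ/∂x at (2.9984768, 0.35819648) = 17.9908608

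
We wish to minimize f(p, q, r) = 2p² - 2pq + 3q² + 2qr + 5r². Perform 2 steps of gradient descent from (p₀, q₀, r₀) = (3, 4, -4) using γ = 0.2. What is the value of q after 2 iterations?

∇f = (4p - 2q, -2p + 6q + 2r, 2q + 10r)
Step 1: at (3, 4, -4), ∇f = (4, 10, -32) → (3, 4, -4) − 0.2·(4, 10, -32) = (2.2, 2, 2.4)
Step 2: at (2.2, 2, 2.4), ∇f = (4.8, 12.4, 28) → (2.2, 2, 2.4) − 0.2·(4.8, 12.4, 28) = (1.24, -0.48, -3.2)
q = -0.48

-0.48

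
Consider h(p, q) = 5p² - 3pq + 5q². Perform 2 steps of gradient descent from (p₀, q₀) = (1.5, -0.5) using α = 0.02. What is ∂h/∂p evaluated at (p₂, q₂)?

∇h = (10p - 3q, -3p + 10q)
Step 1: at (1.5, -0.5), ∇h = (16.5, -9.5) → (1.5, -0.5) − 0.02·(16.5, -9.5) = (1.17, -0.31)
Step 2: at (1.17, -0.31), ∇h = (12.63, -6.61) → (1.17, -0.31) − 0.02·(12.63, -6.61) = (0.9174, -0.1778)
∂h/∂p at (0.9174, -0.1778) = 9.7074

9.7074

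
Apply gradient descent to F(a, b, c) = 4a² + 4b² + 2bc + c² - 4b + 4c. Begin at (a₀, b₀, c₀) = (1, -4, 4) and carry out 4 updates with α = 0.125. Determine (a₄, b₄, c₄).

∇F = (8a, 8b + 2c - 4, 2b + 2c + 4)
(a₁, b₁, c₁) = (1, -4, 4) − 0.125·(8, -28, 4) = (0, -0.5, 3.5)
(a₂, b₂, c₂) = (0, -0.5, 3.5) − 0.125·(0, -1, 10) = (0, -0.375, 2.25)
(a₃, b₃, c₃) = (0, -0.375, 2.25) − 0.125·(0, -2.5, 7.75) = (0, -0.0625, 1.28125)
(a₄, b₄, c₄) = (0, -0.0625, 1.28125) − 0.125·(0, -1.9375, 6.4375) = (0, 0.1796875, 0.4765625)

(0, 0.1796875, 0.4765625)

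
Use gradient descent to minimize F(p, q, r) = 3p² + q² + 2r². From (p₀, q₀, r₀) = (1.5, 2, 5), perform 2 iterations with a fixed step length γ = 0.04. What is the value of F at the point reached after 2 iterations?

30.01108672

∇F = (6p, 2q, 4r)
Step 1: at (1.5, 2, 5), ∇F = (9, 4, 20) → (1.5, 2, 5) − 0.04·(9, 4, 20) = (1.14, 1.84, 4.2)
Step 2: at (1.14, 1.84, 4.2), ∇F = (6.84, 3.68, 16.8) → (1.14, 1.84, 4.2) − 0.04·(6.84, 3.68, 16.8) = (0.8664, 1.6928, 3.528)
F(0.8664, 1.6928, 3.528) = 30.01108672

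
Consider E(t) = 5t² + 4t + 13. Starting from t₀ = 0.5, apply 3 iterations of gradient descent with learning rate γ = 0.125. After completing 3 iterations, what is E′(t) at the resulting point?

E′(t) = 10t + 4
t₁ = 0.5 − 0.125·9 = -0.625
t₂ = -0.625 − 0.125·(-2.25) = -0.34375
t₃ = -0.34375 − 0.125·0.5625 = -0.4140625
E′(t) at (-0.4140625) = -0.140625

-0.140625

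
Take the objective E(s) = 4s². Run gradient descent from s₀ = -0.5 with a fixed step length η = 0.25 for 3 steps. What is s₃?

E′(s) = 8s
s₁ = -0.5 − 0.25·(-4) = 0.5
s₂ = 0.5 − 0.25·4 = -0.5
s₃ = -0.5 − 0.25·(-4) = 0.5

0.5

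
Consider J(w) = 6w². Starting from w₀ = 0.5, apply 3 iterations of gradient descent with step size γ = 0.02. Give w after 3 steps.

0.219488

J′(w) = 12w
w₁ = 0.5 − 0.02·6 = 0.38
w₂ = 0.38 − 0.02·4.56 = 0.2888
w₃ = 0.2888 − 0.02·3.4656 = 0.219488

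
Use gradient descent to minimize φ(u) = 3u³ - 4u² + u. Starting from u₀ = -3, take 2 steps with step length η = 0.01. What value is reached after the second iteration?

φ′(u) = 9u² - 8u + 1
u₁ = -3 − 0.01·106 = -4.06
u₂ = -4.06 − 0.01·181.8324 = -5.878324

-5.878324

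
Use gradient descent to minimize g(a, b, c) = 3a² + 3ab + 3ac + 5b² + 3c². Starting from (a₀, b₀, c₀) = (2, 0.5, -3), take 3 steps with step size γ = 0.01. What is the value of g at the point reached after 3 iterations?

∇g = (6a + 3b + 3c, 3a + 10b, 3a + 6c)
(a₁, b₁, c₁) = (2, 0.5, -3) − 0.01·(4.5, 11, -12) = (1.955, 0.39, -2.88)
(a₂, b₂, c₂) = (1.955, 0.39, -2.88) − 0.01·(4.26, 9.765, -11.415) = (1.9124, 0.29235, -2.76585)
(a₃, b₃, c₃) = (1.9124, 0.29235, -2.76585) − 0.01·(4.0539, 8.6607, -10.8579) = (1.871861, 0.205743, -2.657271)
g(1.871861, 0.205743, -2.657271) = 18.139750261707

18.139750261707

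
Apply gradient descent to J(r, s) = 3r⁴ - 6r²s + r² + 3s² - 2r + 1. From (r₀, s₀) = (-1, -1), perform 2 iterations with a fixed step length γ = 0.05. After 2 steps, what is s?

-0.232

∇J = (12r³ - 12rs + 2r - 2, -6r² + 6s)
Step 1: at (-1, -1), ∇J = (-28, -12) → (-1, -1) − 0.05·(-28, -12) = (0.4, -0.4)
Step 2: at (0.4, -0.4), ∇J = (1.488, -3.36) → (0.4, -0.4) − 0.05·(1.488, -3.36) = (0.3256, -0.232)
s = -0.232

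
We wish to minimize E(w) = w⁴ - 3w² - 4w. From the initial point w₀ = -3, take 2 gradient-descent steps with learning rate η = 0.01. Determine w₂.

-1.79392736

E′(w) = 4w³ - 6w - 4
w₁ = -3 − 0.01·(-94) = -2.06
w₂ = -2.06 − 0.01·(-26.607264) = -1.79392736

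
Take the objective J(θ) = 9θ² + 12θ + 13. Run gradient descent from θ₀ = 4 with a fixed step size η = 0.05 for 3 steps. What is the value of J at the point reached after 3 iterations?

9.000196

J′(θ) = 18θ + 12
Step 1: J′(4) = 84; θ₁ = 4 − 0.05·84 = -0.2
Step 2: J′(-0.2) = 8.4; θ₂ = -0.2 − 0.05·8.4 = -0.62
Step 3: J′(-0.62) = 0.84; θ₃ = -0.62 − 0.05·0.84 = -0.662
J(-0.662) = 9.000196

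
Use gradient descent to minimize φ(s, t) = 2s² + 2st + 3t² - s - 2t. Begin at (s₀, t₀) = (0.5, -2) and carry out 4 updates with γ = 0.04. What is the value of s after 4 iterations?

0.6908736

∇φ = (4s + 2t - 1, 2s + 6t - 2)
(s₁, t₁) = (0.5, -2) − 0.04·(-3, -13) = (0.62, -1.48)
(s₂, t₂) = (0.62, -1.48) − 0.04·(-1.48, -9.64) = (0.6792, -1.0944)
(s₃, t₃) = (0.6792, -1.0944) − 0.04·(-0.472, -7.208) = (0.69808, -0.80608)
(s₄, t₄) = (0.69808, -0.80608) − 0.04·(0.18016, -5.44032) = (0.6908736, -0.5884672)
s = 0.6908736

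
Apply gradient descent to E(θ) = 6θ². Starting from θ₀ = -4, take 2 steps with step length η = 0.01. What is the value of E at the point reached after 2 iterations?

57.57075456

E′(θ) = 12θ
θ₁ = -4 − 0.01·(-48) = -3.52
θ₂ = -3.52 − 0.01·(-42.24) = -3.0976
E(-3.0976) = 57.57075456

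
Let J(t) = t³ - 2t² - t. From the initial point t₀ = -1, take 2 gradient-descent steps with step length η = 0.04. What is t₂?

J′(t) = 3t² - 4t - 1
t₁ = -1 − 0.04·6 = -1.24
t₂ = -1.24 − 0.04·8.5728 = -1.582912

-1.582912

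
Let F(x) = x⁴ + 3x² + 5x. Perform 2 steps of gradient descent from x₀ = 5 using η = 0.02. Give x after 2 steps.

F′(x) = 4x³ + 6x + 5
x₁ = 5 − 0.02·535 = -5.7
x₂ = -5.7 − 0.02·(-769.972) = 9.69944

9.69944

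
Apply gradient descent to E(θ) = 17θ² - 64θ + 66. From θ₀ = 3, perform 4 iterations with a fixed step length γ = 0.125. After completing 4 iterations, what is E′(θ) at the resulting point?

4239.5234375

E′(θ) = 34θ - 64
Step 1: E′(3) = 38; θ₁ = 3 − 0.125·38 = -1.75
Step 2: E′(-1.75) = -123.5; θ₂ = -1.75 − 0.125·(-123.5) = 13.6875
Step 3: E′(13.6875) = 401.375; θ₃ = 13.6875 − 0.125·401.375 = -36.484375
Step 4: E′(-36.484375) = -1304.46875; θ₄ = -36.484375 − 0.125·(-1304.46875) = 126.57421875
E′(θ) at (126.57421875) = 4239.5234375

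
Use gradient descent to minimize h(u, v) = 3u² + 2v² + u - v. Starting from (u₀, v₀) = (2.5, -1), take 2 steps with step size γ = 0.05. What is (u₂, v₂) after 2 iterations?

(1.14, -0.55)

∇h = (6u + 1, 4v - 1)
(u₁, v₁) = (2.5, -1) − 0.05·(16, -5) = (1.7, -0.75)
(u₂, v₂) = (1.7, -0.75) − 0.05·(11.2, -4) = (1.14, -0.55)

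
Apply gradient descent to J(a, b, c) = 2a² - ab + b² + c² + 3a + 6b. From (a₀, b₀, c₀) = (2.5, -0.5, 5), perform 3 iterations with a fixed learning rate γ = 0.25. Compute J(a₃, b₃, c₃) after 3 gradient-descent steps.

-12.900390625

∇J = (4a - b + 3, -a + 2b + 6, 2c)
Step 1: at (2.5, -0.5, 5), ∇J = (13.5, 2.5, 10) → (2.5, -0.5, 5) − 0.25·(13.5, 2.5, 10) = (-0.875, -1.125, 2.5)
Step 2: at (-0.875, -1.125, 2.5), ∇J = (0.625, 4.625, 5) → (-0.875, -1.125, 2.5) − 0.25·(0.625, 4.625, 5) = (-1.03125, -2.28125, 1.25)
Step 3: at (-1.03125, -2.28125, 1.25), ∇J = (1.15625, 2.46875, 2.5) → (-1.03125, -2.28125, 1.25) − 0.25·(1.15625, 2.46875, 2.5) = (-1.3203125, -2.8984375, 0.625)
J(-1.3203125, -2.8984375, 0.625) = -12.900390625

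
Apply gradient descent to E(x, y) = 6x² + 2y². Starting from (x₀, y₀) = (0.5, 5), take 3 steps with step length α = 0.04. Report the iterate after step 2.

(0.1352, 3.528)

∇E = (12x, 4y)
Step 1: at (0.5, 5), ∇E = (6, 20) → (0.5, 5) − 0.04·(6, 20) = (0.26, 4.2)
Step 2: at (0.26, 4.2), ∇E = (3.12, 16.8) → (0.26, 4.2) − 0.04·(3.12, 16.8) = (0.1352, 3.528)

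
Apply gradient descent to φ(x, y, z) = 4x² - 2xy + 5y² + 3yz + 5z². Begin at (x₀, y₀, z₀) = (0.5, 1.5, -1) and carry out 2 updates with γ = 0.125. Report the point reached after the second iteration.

∇φ = (8x - 2y, -2x + 10y + 3z, 3y + 10z)
(x₁, y₁, z₁) = (0.5, 1.5, -1) − 0.125·(1, 11, -5.5) = (0.375, 0.125, -0.3125)
(x₂, y₂, z₂) = (0.375, 0.125, -0.3125) − 0.125·(2.75, -0.4375, -2.75) = (0.03125, 0.1796875, 0.03125)

(0.03125, 0.1796875, 0.03125)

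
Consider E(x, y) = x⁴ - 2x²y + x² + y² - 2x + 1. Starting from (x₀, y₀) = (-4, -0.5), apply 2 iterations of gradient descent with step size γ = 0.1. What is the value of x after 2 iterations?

∇E = (4x³ - 4xy + 2x - 2, -2x² + 2y)
Step 1: at (-4, -0.5), ∇E = (-274, -33) → (-4, -0.5) − 0.1·(-274, -33) = (23.4, 2.8)
Step 2: at (23.4, 2.8), ∇E = (51034.336, -1089.52) → (23.4, 2.8) − 0.1·(51034.336, -1089.52) = (-5080.0336, 111.752)
x = -5080.0336

-5080.0336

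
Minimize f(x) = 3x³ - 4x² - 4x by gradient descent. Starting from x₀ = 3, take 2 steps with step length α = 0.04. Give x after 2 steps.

1.042816

f′(x) = 9x² - 8x - 4
x₁ = 3 − 0.04·53 = 0.88
x₂ = 0.88 − 0.04·(-4.0704) = 1.042816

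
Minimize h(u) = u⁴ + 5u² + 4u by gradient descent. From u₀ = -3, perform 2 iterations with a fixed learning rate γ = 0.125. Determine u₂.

h′(u) = 4u³ + 10u + 4
Step 1: h′(-3) = -134; u₁ = -3 − 0.125·(-134) = 13.75
Step 2: h′(13.75) = 10539.9375; u₂ = 13.75 − 0.125·10539.9375 = -1303.7421875

-1303.7421875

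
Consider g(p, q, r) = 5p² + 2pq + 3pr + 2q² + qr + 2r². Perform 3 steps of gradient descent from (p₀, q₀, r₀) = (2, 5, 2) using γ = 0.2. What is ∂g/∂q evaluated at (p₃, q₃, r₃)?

∇g = (10p + 2q + 3r, 2p + 4q + r, 3p + q + 4r)
(p₁, q₁, r₁) = (2, 5, 2) − 0.2·(36, 26, 19) = (-5.2, -0.2, -1.8)
(p₂, q₂, r₂) = (-5.2, -0.2, -1.8) − 0.2·(-57.8, -13, -23) = (6.36, 2.4, 2.8)
(p₃, q₃, r₃) = (6.36, 2.4, 2.8) − 0.2·(76.8, 25.12, 32.68) = (-9, -2.624, -3.736)
∂g/∂q at (-9, -2.624, -3.736) = -32.232

-32.232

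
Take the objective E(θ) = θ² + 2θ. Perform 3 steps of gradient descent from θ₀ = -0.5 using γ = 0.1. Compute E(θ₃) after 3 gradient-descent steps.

-0.934464

E′(θ) = 2θ + 2
θ₁ = -0.5 − 0.1·1 = -0.6
θ₂ = -0.6 − 0.1·0.8 = -0.68
θ₃ = -0.68 − 0.1·0.64 = -0.744
E(-0.744) = -0.934464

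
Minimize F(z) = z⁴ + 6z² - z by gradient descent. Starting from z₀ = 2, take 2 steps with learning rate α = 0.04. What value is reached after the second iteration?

-0.06272

F′(z) = 4z³ + 12z - 1
z₁ = 2 − 0.04·55 = -0.2
z₂ = -0.2 − 0.04·(-3.432) = -0.06272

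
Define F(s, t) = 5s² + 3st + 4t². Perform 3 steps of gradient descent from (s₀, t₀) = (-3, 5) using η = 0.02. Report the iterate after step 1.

(-2.7, 4.38)

∇F = (10s + 3t, 3s + 8t)
(s₁, t₁) = (-3, 5) − 0.02·(-15, 31) = (-2.7, 4.38)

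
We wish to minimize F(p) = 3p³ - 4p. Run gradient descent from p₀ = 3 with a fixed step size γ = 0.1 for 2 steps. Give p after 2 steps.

F′(p) = 9p² - 4
Step 1: F′(3) = 77; p₁ = 3 − 0.1·77 = -4.7
Step 2: F′(-4.7) = 194.81; p₂ = -4.7 − 0.1·194.81 = -24.181

-24.181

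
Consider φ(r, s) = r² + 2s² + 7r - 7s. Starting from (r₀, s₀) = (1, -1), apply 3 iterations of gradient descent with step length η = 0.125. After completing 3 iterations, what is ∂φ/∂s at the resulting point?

∇φ = (2r + 7, 4s - 7)
(r₁, s₁) = (1, -1) − 0.125·(9, -11) = (-0.125, 0.375)
(r₂, s₂) = (-0.125, 0.375) − 0.125·(6.75, -5.5) = (-0.96875, 1.0625)
(r₃, s₃) = (-0.96875, 1.0625) − 0.125·(5.0625, -2.75) = (-1.6015625, 1.40625)
∂φ/∂s at (-1.6015625, 1.40625) = -1.375

-1.375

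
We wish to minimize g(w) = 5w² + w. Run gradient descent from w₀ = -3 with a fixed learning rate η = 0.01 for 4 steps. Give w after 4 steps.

-2.00269

g′(w) = 10w + 1
Step 1: g′(-3) = -29; w₁ = -3 − 0.01·(-29) = -2.71
Step 2: g′(-2.71) = -26.1; w₂ = -2.71 − 0.01·(-26.1) = -2.449
Step 3: g′(-2.449) = -23.49; w₃ = -2.449 − 0.01·(-23.49) = -2.2141
Step 4: g′(-2.2141) = -21.141; w₄ = -2.2141 − 0.01·(-21.141) = -2.00269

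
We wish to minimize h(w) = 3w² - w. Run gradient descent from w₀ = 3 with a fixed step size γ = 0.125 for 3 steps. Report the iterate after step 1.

h′(w) = 6w - 1
Step 1: h′(3) = 17; w₁ = 3 − 0.125·17 = 0.875

0.875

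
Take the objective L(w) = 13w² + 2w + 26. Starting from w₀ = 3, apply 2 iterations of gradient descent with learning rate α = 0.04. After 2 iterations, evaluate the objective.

L′(w) = 26w + 2
Step 1: L′(3) = 80; w₁ = 3 − 0.04·80 = -0.2
Step 2: L′(-0.2) = -3.2; w₂ = -0.2 − 0.04·(-3.2) = -0.072
L(-0.072) = 25.923392

25.923392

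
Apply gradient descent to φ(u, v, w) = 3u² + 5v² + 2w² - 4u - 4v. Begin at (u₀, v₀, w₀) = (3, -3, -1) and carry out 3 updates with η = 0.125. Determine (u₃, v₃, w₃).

(0.703125, 0.453125, -0.125)

∇φ = (6u - 4, 10v - 4, 4w)
(u₁, v₁, w₁) = (3, -3, -1) − 0.125·(14, -34, -4) = (1.25, 1.25, -0.5)
(u₂, v₂, w₂) = (1.25, 1.25, -0.5) − 0.125·(3.5, 8.5, -2) = (0.8125, 0.1875, -0.25)
(u₃, v₃, w₃) = (0.8125, 0.1875, -0.25) − 0.125·(0.875, -2.125, -1) = (0.703125, 0.453125, -0.125)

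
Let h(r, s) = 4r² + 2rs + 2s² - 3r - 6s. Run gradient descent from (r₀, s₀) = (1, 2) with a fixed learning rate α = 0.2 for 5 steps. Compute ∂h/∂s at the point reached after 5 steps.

∇h = (8r + 2s - 3, 2r + 4s - 6)
Step 1: at (1, 2), ∇h = (9, 4) → (1, 2) − 0.2·(9, 4) = (-0.8, 1.2)
Step 2: at (-0.8, 1.2), ∇h = (-7, -2.8) → (-0.8, 1.2) − 0.2·(-7, -2.8) = (0.6, 1.76)
Step 3: at (0.6, 1.76), ∇h = (5.32, 2.24) → (0.6, 1.76) − 0.2·(5.32, 2.24) = (-0.464, 1.312)
Step 4: at (-0.464, 1.312), ∇h = (-4.088, -1.68) → (-0.464, 1.312) − 0.2·(-4.088, -1.68) = (0.3536, 1.648)
Step 5: at (0.3536, 1.648), ∇h = (3.1248, 1.2992) → (0.3536, 1.648) − 0.2·(3.1248, 1.2992) = (-0.27136, 1.38816)
∂h/∂s at (-0.27136, 1.38816) = -0.99008

-0.99008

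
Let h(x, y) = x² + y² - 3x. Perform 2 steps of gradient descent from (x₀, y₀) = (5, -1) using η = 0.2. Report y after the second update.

∇h = (2x - 3, 2y)
Step 1: at (5, -1), ∇h = (7, -2) → (5, -1) − 0.2·(7, -2) = (3.6, -0.6)
Step 2: at (3.6, -0.6), ∇h = (4.2, -1.2) → (3.6, -0.6) − 0.2·(4.2, -1.2) = (2.76, -0.36)
y = -0.36

-0.36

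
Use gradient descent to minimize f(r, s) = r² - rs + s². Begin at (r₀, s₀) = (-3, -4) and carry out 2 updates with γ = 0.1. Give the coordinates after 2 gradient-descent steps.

(-2.59, -3.08)

∇f = (2r - s, -r + 2s)
(r₁, s₁) = (-3, -4) − 0.1·(-2, -5) = (-2.8, -3.5)
(r₂, s₂) = (-2.8, -3.5) − 0.1·(-2.1, -4.2) = (-2.59, -3.08)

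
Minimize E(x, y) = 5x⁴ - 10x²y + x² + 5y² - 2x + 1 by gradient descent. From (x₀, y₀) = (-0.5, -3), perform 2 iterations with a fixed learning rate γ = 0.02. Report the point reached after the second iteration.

(0.0404956, -1.87118)

∇E = (20x³ - 20xy + 2x - 2, -10x² + 10y)
Step 1: at (-0.5, -3), ∇E = (-35.5, -32.5) → (-0.5, -3) − 0.02·(-35.5, -32.5) = (0.21, -2.35)
Step 2: at (0.21, -2.35), ∇E = (8.47522, -23.941) → (0.21, -2.35) − 0.02·(8.47522, -23.941) = (0.0404956, -1.87118)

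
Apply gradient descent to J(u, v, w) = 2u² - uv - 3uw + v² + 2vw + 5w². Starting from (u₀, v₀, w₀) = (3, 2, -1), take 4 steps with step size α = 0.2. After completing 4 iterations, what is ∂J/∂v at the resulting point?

-12.8848

∇J = (4u - v - 3w, -u + 2v + 2w, -3u + 2v + 10w)
Step 1: at (3, 2, -1), ∇J = (13, -1, -15) → (3, 2, -1) − 0.2·(13, -1, -15) = (0.4, 2.2, 2)
Step 2: at (0.4, 2.2, 2), ∇J = (-6.6, 8, 23.2) → (0.4, 2.2, 2) − 0.2·(-6.6, 8, 23.2) = (1.72, 0.6, -2.64)
Step 3: at (1.72, 0.6, -2.64), ∇J = (14.2, -5.8, -30.36) → (1.72, 0.6, -2.64) − 0.2·(14.2, -5.8, -30.36) = (-1.12, 1.76, 3.432)
Step 4: at (-1.12, 1.76, 3.432), ∇J = (-16.536, 11.504, 41.2) → (-1.12, 1.76, 3.432) − 0.2·(-16.536, 11.504, 41.2) = (2.1872, -0.5408, -4.808)
∂J/∂v at (2.1872, -0.5408, -4.808) = -12.8848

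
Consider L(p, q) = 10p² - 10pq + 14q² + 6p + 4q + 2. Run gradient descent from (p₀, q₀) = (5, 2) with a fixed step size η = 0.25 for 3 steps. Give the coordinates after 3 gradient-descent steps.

∇L = (20p - 10q + 6, -10p + 28q + 4)
(p₁, q₁) = (5, 2) − 0.25·(86, 10) = (-16.5, -0.5)
(p₂, q₂) = (-16.5, -0.5) − 0.25·(-319, 155) = (63.25, -39.25)
(p₃, q₃) = (63.25, -39.25) − 0.25·(1663.5, -1727.5) = (-352.625, 392.625)

(-352.625, 392.625)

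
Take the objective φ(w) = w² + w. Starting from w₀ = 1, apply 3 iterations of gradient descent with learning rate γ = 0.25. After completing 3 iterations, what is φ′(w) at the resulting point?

0.375

φ′(w) = 2w + 1
w₁ = 1 − 0.25·3 = 0.25
w₂ = 0.25 − 0.25·1.5 = -0.125
w₃ = -0.125 − 0.25·0.75 = -0.3125
φ′(w) at (-0.3125) = 0.375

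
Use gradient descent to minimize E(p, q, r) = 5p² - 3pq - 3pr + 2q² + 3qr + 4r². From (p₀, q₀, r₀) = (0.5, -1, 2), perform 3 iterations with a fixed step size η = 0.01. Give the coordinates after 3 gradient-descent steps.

∇E = (10p - 3q - 3r, -3p + 4q + 3r, -3p + 3q + 8r)
(p₁, q₁, r₁) = (0.5, -1, 2) − 0.01·(2, 0.5, 11.5) = (0.48, -1.005, 1.885)
(p₂, q₂, r₂) = (0.48, -1.005, 1.885) − 0.01·(2.16, 0.195, 10.625) = (0.4584, -1.00695, 1.77875)
(p₃, q₃, r₃) = (0.4584, -1.00695, 1.77875) − 0.01·(2.2686, -0.06675, 9.83395) = (0.435714, -1.0062825, 1.6804105)

(0.435714, -1.0062825, 1.6804105)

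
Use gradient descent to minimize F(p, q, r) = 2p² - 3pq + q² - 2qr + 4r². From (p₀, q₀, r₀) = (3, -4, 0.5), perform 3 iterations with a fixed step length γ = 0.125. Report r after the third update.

-0.390625

∇F = (4p - 3q, -3p + 2q - 2r, -2q + 8r)
Step 1: at (3, -4, 0.5), ∇F = (24, -18, 12) → (3, -4, 0.5) − 0.125·(24, -18, 12) = (0, -1.75, -1)
Step 2: at (0, -1.75, -1), ∇F = (5.25, -1.5, -4.5) → (0, -1.75, -1) − 0.125·(5.25, -1.5, -4.5) = (-0.65625, -1.5625, -0.4375)
Step 3: at (-0.65625, -1.5625, -0.4375), ∇F = (2.0625, -0.28125, -0.375) → (-0.65625, -1.5625, -0.4375) − 0.125·(2.0625, -0.28125, -0.375) = (-0.9140625, -1.52734375, -0.390625)
r = -0.390625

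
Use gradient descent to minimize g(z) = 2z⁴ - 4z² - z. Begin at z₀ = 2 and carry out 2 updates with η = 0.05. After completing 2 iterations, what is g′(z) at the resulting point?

g′(z) = 8z³ - 8z - 1
z₁ = 2 − 0.05·47 = -0.35
z₂ = -0.35 − 0.05·1.457 = -0.42285
g′(z) at (-0.42285) = 1.777948180007

1.777948180007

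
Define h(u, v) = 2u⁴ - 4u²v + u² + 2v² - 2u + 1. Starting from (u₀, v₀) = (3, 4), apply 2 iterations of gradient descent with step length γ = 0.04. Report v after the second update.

4.646656

∇h = (8u³ - 8uv + 2u - 2, -4u² + 4v)
Step 1: at (3, 4), ∇h = (124, -20) → (3, 4) − 0.04·(124, -20) = (-1.96, 4.8)
Step 2: at (-1.96, 4.8), ∇h = (9.107712, 3.8336) → (-1.96, 4.8) − 0.04·(9.107712, 3.8336) = (-2.32430848, 4.646656)
v = 4.646656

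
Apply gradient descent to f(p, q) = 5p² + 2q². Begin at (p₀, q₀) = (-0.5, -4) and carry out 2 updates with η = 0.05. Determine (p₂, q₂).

(-0.125, -2.56)

∇f = (10p, 4q)
Step 1: at (-0.5, -4), ∇f = (-5, -16) → (-0.5, -4) − 0.05·(-5, -16) = (-0.25, -3.2)
Step 2: at (-0.25, -3.2), ∇f = (-2.5, -12.8) → (-0.25, -3.2) − 0.05·(-2.5, -12.8) = (-0.125, -2.56)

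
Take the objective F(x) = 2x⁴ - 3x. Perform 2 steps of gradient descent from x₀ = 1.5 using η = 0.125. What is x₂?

2.25

F′(x) = 8x³ - 3
Step 1: F′(1.5) = 24; x₁ = 1.5 − 0.125·24 = -1.5
Step 2: F′(-1.5) = -30; x₂ = -1.5 − 0.125·(-30) = 2.25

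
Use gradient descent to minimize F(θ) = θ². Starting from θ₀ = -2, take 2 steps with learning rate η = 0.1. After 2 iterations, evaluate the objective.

1.6384

F′(θ) = 2θ
θ₁ = -2 − 0.1·(-4) = -1.6
θ₂ = -1.6 − 0.1·(-3.2) = -1.28
F(-1.28) = 1.6384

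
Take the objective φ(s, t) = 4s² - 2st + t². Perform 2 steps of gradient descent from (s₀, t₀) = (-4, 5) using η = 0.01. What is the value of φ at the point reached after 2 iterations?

92.27620416

∇φ = (8s - 2t, -2s + 2t)
Step 1: at (-4, 5), ∇φ = (-42, 18) → (-4, 5) − 0.01·(-42, 18) = (-3.58, 4.82)
Step 2: at (-3.58, 4.82), ∇φ = (-38.28, 16.8) → (-3.58, 4.82) − 0.01·(-38.28, 16.8) = (-3.1972, 4.652)
φ(-3.1972, 4.652) = 92.27620416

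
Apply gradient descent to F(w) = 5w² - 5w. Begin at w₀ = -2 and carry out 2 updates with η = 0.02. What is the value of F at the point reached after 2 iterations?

11.55

F′(w) = 10w - 5
Step 1: F′(-2) = -25; w₁ = -2 − 0.02·(-25) = -1.5
Step 2: F′(-1.5) = -20; w₂ = -1.5 − 0.02·(-20) = -1.1
F(-1.1) = 11.55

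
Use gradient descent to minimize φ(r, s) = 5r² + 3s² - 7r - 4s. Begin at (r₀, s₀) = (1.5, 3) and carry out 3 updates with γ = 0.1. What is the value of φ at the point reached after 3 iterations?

-3.716432

∇φ = (10r - 7, 6s - 4)
(r₁, s₁) = (1.5, 3) − 0.1·(8, 14) = (0.7, 1.6)
(r₂, s₂) = (0.7, 1.6) − 0.1·(0, 5.6) = (0.7, 1.04)
(r₃, s₃) = (0.7, 1.04) − 0.1·(0, 2.24) = (0.7, 0.816)
φ(0.7, 0.816) = -3.716432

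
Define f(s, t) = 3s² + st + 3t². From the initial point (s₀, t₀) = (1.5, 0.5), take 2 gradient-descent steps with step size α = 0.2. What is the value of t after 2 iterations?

0.16

∇f = (6s + t, s + 6t)
Step 1: at (1.5, 0.5), ∇f = (9.5, 4.5) → (1.5, 0.5) − 0.2·(9.5, 4.5) = (-0.4, -0.4)
Step 2: at (-0.4, -0.4), ∇f = (-2.8, -2.8) → (-0.4, -0.4) − 0.2·(-2.8, -2.8) = (0.16, 0.16)
t = 0.16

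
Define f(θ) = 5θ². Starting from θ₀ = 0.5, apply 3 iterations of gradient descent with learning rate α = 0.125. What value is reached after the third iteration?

f′(θ) = 10θ
Step 1: f′(0.5) = 5; θ₁ = 0.5 − 0.125·5 = -0.125
Step 2: f′(-0.125) = -1.25; θ₂ = -0.125 − 0.125·(-1.25) = 0.03125
Step 3: f′(0.03125) = 0.3125; θ₃ = 0.03125 − 0.125·0.3125 = -0.0078125

-0.0078125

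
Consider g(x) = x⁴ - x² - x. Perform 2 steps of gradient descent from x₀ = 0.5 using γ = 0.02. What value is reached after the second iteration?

0.55928984

g′(x) = 4x³ - 2x - 1
Step 1: g′(0.5) = -1.5; x₁ = 0.5 − 0.02·(-1.5) = 0.53
Step 2: g′(0.53) = -1.464492; x₂ = 0.53 − 0.02·(-1.464492) = 0.55928984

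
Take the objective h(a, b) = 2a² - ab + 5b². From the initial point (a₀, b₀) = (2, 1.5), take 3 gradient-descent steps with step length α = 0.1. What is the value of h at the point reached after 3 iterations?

∇h = (4a - b, -a + 10b)
Step 1: at (2, 1.5), ∇h = (6.5, 13) → (2, 1.5) − 0.1·(6.5, 13) = (1.35, 0.2)
Step 2: at (1.35, 0.2), ∇h = (5.2, 0.65) → (1.35, 0.2) − 0.1·(5.2, 0.65) = (0.83, 0.135)
Step 3: at (0.83, 0.135), ∇h = (3.185, 0.52) → (0.83, 0.135) − 0.1·(3.185, 0.52) = (0.5115, 0.083)
h(0.5115, 0.083) = 0.515255

0.515255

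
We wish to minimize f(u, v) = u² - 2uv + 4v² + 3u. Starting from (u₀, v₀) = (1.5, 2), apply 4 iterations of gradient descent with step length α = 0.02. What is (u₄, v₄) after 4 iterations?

(1.29465984, 1.1741504)

∇f = (2u - 2v + 3, -2u + 8v)
(u₁, v₁) = (1.5, 2) − 0.02·(2, 13) = (1.46, 1.74)
(u₂, v₂) = (1.46, 1.74) − 0.02·(2.44, 11) = (1.4112, 1.52)
(u₃, v₃) = (1.4112, 1.52) − 0.02·(2.7824, 9.3376) = (1.355552, 1.333248)
(u₄, v₄) = (1.355552, 1.333248) − 0.02·(3.044608, 7.95488) = (1.29465984, 1.1741504)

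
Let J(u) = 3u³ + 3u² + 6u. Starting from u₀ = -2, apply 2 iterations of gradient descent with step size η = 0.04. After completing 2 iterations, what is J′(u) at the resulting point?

331.71285504

J′(u) = 9u² + 6u + 6
Step 1: J′(-2) = 30; u₁ = -2 − 0.04·30 = -3.2
Step 2: J′(-3.2) = 78.96; u₂ = -3.2 − 0.04·78.96 = -6.3584
J′(u) at (-6.3584) = 331.71285504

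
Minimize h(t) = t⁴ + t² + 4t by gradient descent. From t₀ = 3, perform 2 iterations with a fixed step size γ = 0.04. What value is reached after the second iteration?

-0.92824832

h′(t) = 4t³ + 2t + 4
Step 1: h′(3) = 118; t₁ = 3 − 0.04·118 = -1.72
Step 2: h′(-1.72) = -19.793792; t₂ = -1.72 − 0.04·(-19.793792) = -0.92824832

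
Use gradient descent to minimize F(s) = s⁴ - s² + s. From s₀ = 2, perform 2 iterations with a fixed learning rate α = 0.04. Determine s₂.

0.77236736

F′(s) = 4s³ - 2s + 1
Step 1: F′(2) = 29; s₁ = 2 − 0.04·29 = 0.84
Step 2: F′(0.84) = 1.690816; s₂ = 0.84 − 0.04·1.690816 = 0.77236736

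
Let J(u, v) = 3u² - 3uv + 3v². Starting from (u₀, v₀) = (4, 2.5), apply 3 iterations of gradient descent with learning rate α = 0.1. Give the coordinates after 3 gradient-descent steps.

(1.1155, 1.114)

∇J = (6u - 3v, -3u + 6v)
(u₁, v₁) = (4, 2.5) − 0.1·(16.5, 3) = (2.35, 2.2)
(u₂, v₂) = (2.35, 2.2) − 0.1·(7.5, 6.15) = (1.6, 1.585)
(u₃, v₃) = (1.6, 1.585) − 0.1·(4.845, 4.71) = (1.1155, 1.114)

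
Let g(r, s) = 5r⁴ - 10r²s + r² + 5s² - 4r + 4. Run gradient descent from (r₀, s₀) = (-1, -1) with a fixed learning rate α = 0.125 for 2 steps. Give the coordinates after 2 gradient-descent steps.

∇g = (20r³ - 20rs + 2r - 4, -10r² + 10s)
(r₁, s₁) = (-1, -1) − 0.125·(-46, -20) = (4.75, 1.5)
(r₂, s₂) = (4.75, 1.5) − 0.125·(2006.4375, -210.625) = (-246.0546875, 27.828125)

(-246.0546875, 27.828125)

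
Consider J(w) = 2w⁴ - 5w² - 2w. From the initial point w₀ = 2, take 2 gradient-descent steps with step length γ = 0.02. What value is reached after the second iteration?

J′(w) = 8w³ - 10w - 2
w₁ = 2 − 0.02·42 = 1.16
w₂ = 1.16 − 0.02·(-1.112832) = 1.18225664

1.18225664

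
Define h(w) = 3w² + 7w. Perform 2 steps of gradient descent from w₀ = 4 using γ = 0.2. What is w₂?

-0.96

h′(w) = 6w + 7
Step 1: h′(4) = 31; w₁ = 4 − 0.2·31 = -2.2
Step 2: h′(-2.2) = -6.2; w₂ = -2.2 − 0.2·(-6.2) = -0.96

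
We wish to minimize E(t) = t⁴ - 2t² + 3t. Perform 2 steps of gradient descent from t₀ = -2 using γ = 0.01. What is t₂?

-1.66218644

E′(t) = 4t³ - 4t + 3
Step 1: E′(-2) = -21; t₁ = -2 − 0.01·(-21) = -1.79
Step 2: E′(-1.79) = -12.781356; t₂ = -1.79 − 0.01·(-12.781356) = -1.66218644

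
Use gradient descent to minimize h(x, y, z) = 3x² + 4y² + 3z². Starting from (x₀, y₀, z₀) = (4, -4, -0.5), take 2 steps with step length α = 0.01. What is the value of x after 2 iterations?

3.5344

∇h = (6x, 8y, 6z)
(x₁, y₁, z₁) = (4, -4, -0.5) − 0.01·(24, -32, -3) = (3.76, -3.68, -0.47)
(x₂, y₂, z₂) = (3.76, -3.68, -0.47) − 0.01·(22.56, -29.44, -2.82) = (3.5344, -3.3856, -0.4418)
x = 3.5344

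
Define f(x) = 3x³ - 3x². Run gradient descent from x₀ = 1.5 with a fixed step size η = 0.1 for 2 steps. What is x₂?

f′(x) = 9x² - 6x
x₁ = 1.5 − 0.1·11.25 = 0.375
x₂ = 0.375 − 0.1·(-0.984375) = 0.4734375

0.4734375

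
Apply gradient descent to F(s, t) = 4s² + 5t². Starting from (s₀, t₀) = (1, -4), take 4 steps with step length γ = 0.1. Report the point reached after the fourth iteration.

(0.0016, 0)

∇F = (8s, 10t)
Step 1: at (1, -4), ∇F = (8, -40) → (1, -4) − 0.1·(8, -40) = (0.2, 0)
Step 2: at (0.2, 0), ∇F = (1.6, 0) → (0.2, 0) − 0.1·(1.6, 0) = (0.04, 0)
Step 3: at (0.04, 0), ∇F = (0.32, 0) → (0.04, 0) − 0.1·(0.32, 0) = (0.008, 0)
Step 4: at (0.008, 0), ∇F = (0.064, 0) → (0.008, 0) − 0.1·(0.064, 0) = (0.0016, 0)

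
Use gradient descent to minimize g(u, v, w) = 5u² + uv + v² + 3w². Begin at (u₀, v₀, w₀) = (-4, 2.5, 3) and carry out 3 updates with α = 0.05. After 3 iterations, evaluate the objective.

∇g = (10u + v, u + 2v, 6w)
(u₁, v₁, w₁) = (-4, 2.5, 3) − 0.05·(-37.5, 1, 18) = (-2.125, 2.45, 2.1)
(u₂, v₂, w₂) = (-2.125, 2.45, 2.1) − 0.05·(-18.8, 2.775, 12.6) = (-1.185, 2.31125, 1.47)
(u₃, v₃, w₃) = (-1.185, 2.31125, 1.47) − 0.05·(-9.53875, 3.4375, 8.82) = (-0.7080625, 2.139375, 1.029)
g(-0.7080625, 2.139375, 1.029) = 8.74539969921875

8.74539969921875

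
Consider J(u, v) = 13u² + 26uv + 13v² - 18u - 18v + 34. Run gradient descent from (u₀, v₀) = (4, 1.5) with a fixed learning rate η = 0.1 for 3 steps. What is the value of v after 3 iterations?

∇J = (26u + 26v - 18, 26u + 26v - 18)
Step 1: at (4, 1.5), ∇J = (125, 125) → (4, 1.5) − 0.1·(125, 125) = (-8.5, -11)
Step 2: at (-8.5, -11), ∇J = (-525, -525) → (-8.5, -11) − 0.1·(-525, -525) = (44, 41.5)
Step 3: at (44, 41.5), ∇J = (2205, 2205) → (44, 41.5) − 0.1·(2205, 2205) = (-176.5, -179)
v = -179

-179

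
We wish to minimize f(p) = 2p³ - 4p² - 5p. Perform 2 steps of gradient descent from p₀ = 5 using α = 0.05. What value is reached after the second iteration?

f′(p) = 6p² - 8p - 5
p₁ = 5 − 0.05·105 = -0.25
p₂ = -0.25 − 0.05·(-2.625) = -0.11875

-0.11875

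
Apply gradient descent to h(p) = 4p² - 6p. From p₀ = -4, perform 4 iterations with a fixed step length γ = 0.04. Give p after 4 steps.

-0.26561536

h′(p) = 8p - 6
Step 1: h′(-4) = -38; p₁ = -4 − 0.04·(-38) = -2.48
Step 2: h′(-2.48) = -25.84; p₂ = -2.48 − 0.04·(-25.84) = -1.4464
Step 3: h′(-1.4464) = -17.5712; p₃ = -1.4464 − 0.04·(-17.5712) = -0.743552
Step 4: h′(-0.743552) = -11.948416; p₄ = -0.743552 − 0.04·(-11.948416) = -0.26561536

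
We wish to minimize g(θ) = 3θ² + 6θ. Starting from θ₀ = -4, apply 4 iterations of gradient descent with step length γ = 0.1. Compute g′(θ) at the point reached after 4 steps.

-0.4608

g′(θ) = 6θ + 6
Step 1: g′(-4) = -18; θ₁ = -4 − 0.1·(-18) = -2.2
Step 2: g′(-2.2) = -7.2; θ₂ = -2.2 − 0.1·(-7.2) = -1.48
Step 3: g′(-1.48) = -2.88; θ₃ = -1.48 − 0.1·(-2.88) = -1.192
Step 4: g′(-1.192) = -1.152; θ₄ = -1.192 − 0.1·(-1.152) = -1.0768
g′(θ) at (-1.0768) = -0.4608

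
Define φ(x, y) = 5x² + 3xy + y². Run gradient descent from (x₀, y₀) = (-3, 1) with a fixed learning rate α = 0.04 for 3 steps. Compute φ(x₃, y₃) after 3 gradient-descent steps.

2.494566498304

∇φ = (10x + 3y, 3x + 2y)
(x₁, y₁) = (-3, 1) − 0.04·(-27, -7) = (-1.92, 1.28)
(x₂, y₂) = (-1.92, 1.28) − 0.04·(-15.36, -3.2) = (-1.3056, 1.408)
(x₃, y₃) = (-1.3056, 1.408) − 0.04·(-8.832, -1.1008) = (-0.95232, 1.452032)
φ(-0.95232, 1.452032) = 2.494566498304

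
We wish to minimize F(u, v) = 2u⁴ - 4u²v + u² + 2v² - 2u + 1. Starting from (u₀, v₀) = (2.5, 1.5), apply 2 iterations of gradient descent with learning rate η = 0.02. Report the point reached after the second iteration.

∇F = (8u³ - 8uv + 2u - 2, -4u² + 4v)
(u₁, v₁) = (2.5, 1.5) − 0.02·(98, -19) = (0.54, 1.88)
(u₂, v₂) = (0.54, 1.88) − 0.02·(-7.781888, 6.3536) = (0.69563776, 1.752928)

(0.69563776, 1.752928)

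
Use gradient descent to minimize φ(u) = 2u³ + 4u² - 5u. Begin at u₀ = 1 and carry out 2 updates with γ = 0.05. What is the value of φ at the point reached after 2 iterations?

-1.25456854709375

φ′(u) = 6u² + 8u - 5
u₁ = 1 − 0.05·9 = 0.55
u₂ = 0.55 − 0.05·1.215 = 0.48925
φ(0.48925) = -1.25456854709375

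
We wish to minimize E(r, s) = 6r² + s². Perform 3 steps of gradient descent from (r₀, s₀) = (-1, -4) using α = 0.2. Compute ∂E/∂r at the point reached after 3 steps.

∇E = (12r, 2s)
Step 1: at (-1, -4), ∇E = (-12, -8) → (-1, -4) − 0.2·(-12, -8) = (1.4, -2.4)
Step 2: at (1.4, -2.4), ∇E = (16.8, -4.8) → (1.4, -2.4) − 0.2·(16.8, -4.8) = (-1.96, -1.44)
Step 3: at (-1.96, -1.44), ∇E = (-23.52, -2.88) → (-1.96, -1.44) − 0.2·(-23.52, -2.88) = (2.744, -0.864)
∂E/∂r at (2.744, -0.864) = 32.928

32.928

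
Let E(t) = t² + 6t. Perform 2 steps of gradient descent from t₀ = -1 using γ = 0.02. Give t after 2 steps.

E′(t) = 2t + 6
t₁ = -1 − 0.02·4 = -1.08
t₂ = -1.08 − 0.02·3.84 = -1.1568

-1.1568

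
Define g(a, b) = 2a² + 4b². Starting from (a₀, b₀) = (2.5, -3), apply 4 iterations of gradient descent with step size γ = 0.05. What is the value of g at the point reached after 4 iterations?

∇g = (4a, 8b)
(a₁, b₁) = (2.5, -3) − 0.05·(10, -24) = (2, -1.8)
(a₂, b₂) = (2, -1.8) − 0.05·(8, -14.4) = (1.6, -1.08)
(a₃, b₃) = (1.6, -1.08) − 0.05·(6.4, -8.64) = (1.28, -0.648)
(a₄, b₄) = (1.28, -0.648) − 0.05·(5.12, -5.184) = (1.024, -0.3888)
g(1.024, -0.3888) = 2.70181376

2.70181376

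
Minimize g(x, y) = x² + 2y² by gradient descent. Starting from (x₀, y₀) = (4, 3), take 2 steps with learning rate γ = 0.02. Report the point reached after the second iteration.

(3.6864, 2.5392)

∇g = (2x, 4y)
(x₁, y₁) = (4, 3) − 0.02·(8, 12) = (3.84, 2.76)
(x₂, y₂) = (3.84, 2.76) − 0.02·(7.68, 11.04) = (3.6864, 2.5392)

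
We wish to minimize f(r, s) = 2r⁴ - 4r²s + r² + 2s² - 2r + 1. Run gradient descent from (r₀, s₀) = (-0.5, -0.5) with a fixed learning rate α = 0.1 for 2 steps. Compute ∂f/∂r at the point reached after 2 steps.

-1.083486560256

∇f = (8r³ - 8rs + 2r - 2, -4r² + 4s)
(r₁, s₁) = (-0.5, -0.5) − 0.1·(-6, -3) = (0.1, -0.2)
(r₂, s₂) = (0.1, -0.2) − 0.1·(-1.632, -0.84) = (0.2632, -0.116)
∂f/∂r at (0.2632, -0.116) = -1.083486560256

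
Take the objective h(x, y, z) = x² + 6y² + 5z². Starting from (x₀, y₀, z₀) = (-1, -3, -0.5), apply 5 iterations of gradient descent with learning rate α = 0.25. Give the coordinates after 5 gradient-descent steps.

∇h = (2x, 12y, 10z)
(x₁, y₁, z₁) = (-1, -3, -0.5) − 0.25·(-2, -36, -5) = (-0.5, 6, 0.75)
(x₂, y₂, z₂) = (-0.5, 6, 0.75) − 0.25·(-1, 72, 7.5) = (-0.25, -12, -1.125)
(x₃, y₃, z₃) = (-0.25, -12, -1.125) − 0.25·(-0.5, -144, -11.25) = (-0.125, 24, 1.6875)
(x₄, y₄, z₄) = (-0.125, 24, 1.6875) − 0.25·(-0.25, 288, 16.875) = (-0.0625, -48, -2.53125)
(x₅, y₅, z₅) = (-0.0625, -48, -2.53125) − 0.25·(-0.125, -576, -25.3125) = (-0.03125, 96, 3.796875)

(-0.03125, 96, 3.796875)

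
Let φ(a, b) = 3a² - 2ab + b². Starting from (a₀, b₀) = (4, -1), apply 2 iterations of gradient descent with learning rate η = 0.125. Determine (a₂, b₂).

(0.25, 0.375)

∇φ = (6a - 2b, -2a + 2b)
(a₁, b₁) = (4, -1) − 0.125·(26, -10) = (0.75, 0.25)
(a₂, b₂) = (0.75, 0.25) − 0.125·(4, -1) = (0.25, 0.375)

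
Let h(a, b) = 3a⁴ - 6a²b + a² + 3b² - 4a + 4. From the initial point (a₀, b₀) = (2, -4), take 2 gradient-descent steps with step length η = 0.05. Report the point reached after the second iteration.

(264.0416, 16.208)

∇h = (12a³ - 12ab + 2a - 4, -6a² + 6b)
(a₁, b₁) = (2, -4) − 0.05·(192, -48) = (-7.6, -1.6)
(a₂, b₂) = (-7.6, -1.6) − 0.05·(-5432.832, -356.16) = (264.0416, 16.208)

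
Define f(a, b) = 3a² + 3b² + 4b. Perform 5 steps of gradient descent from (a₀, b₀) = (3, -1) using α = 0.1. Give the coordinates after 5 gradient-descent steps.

∇f = (6a, 6b + 4)
Step 1: at (3, -1), ∇f = (18, -2) → (3, -1) − 0.1·(18, -2) = (1.2, -0.8)
Step 2: at (1.2, -0.8), ∇f = (7.2, -0.8) → (1.2, -0.8) − 0.1·(7.2, -0.8) = (0.48, -0.72)
Step 3: at (0.48, -0.72), ∇f = (2.88, -0.32) → (0.48, -0.72) − 0.1·(2.88, -0.32) = (0.192, -0.688)
Step 4: at (0.192, -0.688), ∇f = (1.152, -0.128) → (0.192, -0.688) − 0.1·(1.152, -0.128) = (0.0768, -0.6752)
Step 5: at (0.0768, -0.6752), ∇f = (0.4608, -0.0512) → (0.0768, -0.6752) − 0.1·(0.4608, -0.0512) = (0.03072, -0.67008)

(0.03072, -0.67008)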